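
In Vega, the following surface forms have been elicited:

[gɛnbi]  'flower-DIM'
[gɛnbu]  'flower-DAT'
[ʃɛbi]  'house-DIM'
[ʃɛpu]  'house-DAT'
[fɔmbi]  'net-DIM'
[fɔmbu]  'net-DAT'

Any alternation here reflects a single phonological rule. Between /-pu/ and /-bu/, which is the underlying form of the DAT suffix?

The DAT morpheme has two allomorphs, [-bu] and [-pu].
The DIM suffix, which begins with [b], is invariant after every stem; so [b] is not altered by any rule here.
So the underlying form is /-pu/, and voiceless stops become voiced after a nasal.

/-pu/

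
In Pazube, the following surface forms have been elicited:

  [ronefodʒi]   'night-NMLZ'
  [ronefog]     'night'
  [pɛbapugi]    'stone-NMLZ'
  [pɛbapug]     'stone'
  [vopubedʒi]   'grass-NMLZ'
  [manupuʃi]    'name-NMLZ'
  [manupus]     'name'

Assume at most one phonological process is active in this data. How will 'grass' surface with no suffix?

[vopubeg]

The stem for 'night' ends in [dʒ] in [ronefodʒi] but [g] in [ronefog].
Compare 'stone', with invariant [g] in [pɛbapugi] and [pɛbapug]: an analysis with underlying /g/ and a rule producing [dʒ] before the NMLZ suffix would wrongly predict alternation here too.
So /dʒ/ is underlying, and a rule of depalatalization — palato-alveolar /dʒ/ and /ʃ/ become [g] and [s] when no front vowel follows — gives [g].
From [vopubedʒi] the stem 'grass' is /vopubedʒ/; when no front vowel follows this yields [vopubeg].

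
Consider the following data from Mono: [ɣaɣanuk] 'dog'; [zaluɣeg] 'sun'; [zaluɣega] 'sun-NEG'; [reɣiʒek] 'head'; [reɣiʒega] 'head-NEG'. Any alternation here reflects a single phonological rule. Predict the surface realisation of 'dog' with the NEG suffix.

'head' shows [k] ~ [g] at the end of the stem ([reɣiʒek] vs [reɣiʒega]).
Compare 'sun', with invariant [g] in [zaluɣeg] and [zaluɣega]: an analysis with underlying /g/ and a rule producing [k] in isolation would wrongly predict alternation here too.
The underlying segment must be /k/; voiceless stops become voiced between vowels, yielding [g] there.
From [ɣaɣanuk] the stem 'dog' is /ɣaɣanuk/; between vowels this yields [ɣaɣanuga].

[ɣaɣanuga]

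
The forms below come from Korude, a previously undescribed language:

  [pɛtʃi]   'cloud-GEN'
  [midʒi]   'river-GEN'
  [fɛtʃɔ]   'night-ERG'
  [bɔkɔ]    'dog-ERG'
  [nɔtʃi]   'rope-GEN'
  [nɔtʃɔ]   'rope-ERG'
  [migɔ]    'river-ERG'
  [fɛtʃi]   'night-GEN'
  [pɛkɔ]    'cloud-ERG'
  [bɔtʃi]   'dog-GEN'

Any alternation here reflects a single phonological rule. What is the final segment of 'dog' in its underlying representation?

/k/

The stem for 'dog' ends in [k] in [bɔkɔ] but [tʃ] in [bɔtʃi].
But 'night' keeps [tʃ] in both environments ([fɛtʃɔ], [fɛtʃi]), so there is no rule changing /tʃ/ to [k] before the ERG suffix.
The alternation reflects palatalization before a front vowel: /k/ and /g/ become palato-alveolar [tʃ] and [dʒ] before a front vowel. /k/ is underlying.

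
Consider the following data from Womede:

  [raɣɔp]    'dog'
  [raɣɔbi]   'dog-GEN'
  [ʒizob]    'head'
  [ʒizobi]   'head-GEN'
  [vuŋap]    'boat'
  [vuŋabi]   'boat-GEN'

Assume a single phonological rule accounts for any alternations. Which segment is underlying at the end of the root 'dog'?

/p/

The stem for 'dog' ends in [p] in [raɣɔp] but [b] in [raɣɔbi].
The stem 'head' ([ʒizob], [ʒizobi]) shows [b] unchanged in both environments, so [b] cannot be basic with [p] derived in isolation.
Therefore /p/ is basic and [b] is derived by intervocalic voicing (voiceless stops become voiced between vowels).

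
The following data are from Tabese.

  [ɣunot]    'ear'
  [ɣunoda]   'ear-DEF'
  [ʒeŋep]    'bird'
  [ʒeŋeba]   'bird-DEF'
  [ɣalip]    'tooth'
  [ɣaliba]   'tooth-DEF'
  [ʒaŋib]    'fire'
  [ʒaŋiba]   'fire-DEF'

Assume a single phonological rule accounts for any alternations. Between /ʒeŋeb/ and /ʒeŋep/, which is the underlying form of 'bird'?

In [ʒeŋep] and [ʒeŋeba] the final segment of 'bird' alternates: [p] ~ [b].
Compare 'fire', with invariant [b] in [ʒaŋib] and [ʒaŋiba]: an analysis with underlying /b/ and a rule producing [p] in isolation would wrongly predict alternation here too.
The underlying segment must be /p/; voiceless stops become voiced between vowels, yielding [b] there.

/ʒeŋep/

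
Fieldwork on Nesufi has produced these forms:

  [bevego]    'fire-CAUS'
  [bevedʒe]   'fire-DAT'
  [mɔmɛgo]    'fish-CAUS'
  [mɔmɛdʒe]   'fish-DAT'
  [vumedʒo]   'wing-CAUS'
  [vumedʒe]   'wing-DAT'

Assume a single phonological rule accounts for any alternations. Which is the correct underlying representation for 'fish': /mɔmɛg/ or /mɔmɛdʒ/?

The stem for 'fish' ends in [g] in [mɔmɛgo] but [dʒ] in [mɔmɛdʒe].
The stem 'wing' ([vumedʒo], [vumedʒe]) shows [dʒ] unchanged in both environments, so [dʒ] cannot be basic with [g] derived before the CAUS suffix.
The alternation reflects palatalization before a front vowel: /g/ becomes palato-alveolar [dʒ] before a front vowel. /g/ is underlying.

/mɔmɛg/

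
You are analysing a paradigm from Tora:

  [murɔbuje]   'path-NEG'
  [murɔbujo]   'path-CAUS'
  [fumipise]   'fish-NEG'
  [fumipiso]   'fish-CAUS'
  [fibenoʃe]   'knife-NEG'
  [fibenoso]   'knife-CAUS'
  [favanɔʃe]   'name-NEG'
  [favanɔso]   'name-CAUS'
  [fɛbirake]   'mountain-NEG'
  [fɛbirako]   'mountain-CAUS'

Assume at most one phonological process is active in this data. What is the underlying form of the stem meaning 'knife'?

/fibenoʃ/

The stem for 'knife' ends in [ʃ] in [fibenoʃe] but [s] in [fibenoso].
If /s/ were underlying and a rule turned it into [ʃ] before the NEG suffix, 'fish' would also alternate; but it has [s] in both [fumipise] and [fumipiso].
The underlying segment must be /ʃ/; palato-alveolar /ʃ/ becomes [s] when no front vowel follows, yielding [s] there.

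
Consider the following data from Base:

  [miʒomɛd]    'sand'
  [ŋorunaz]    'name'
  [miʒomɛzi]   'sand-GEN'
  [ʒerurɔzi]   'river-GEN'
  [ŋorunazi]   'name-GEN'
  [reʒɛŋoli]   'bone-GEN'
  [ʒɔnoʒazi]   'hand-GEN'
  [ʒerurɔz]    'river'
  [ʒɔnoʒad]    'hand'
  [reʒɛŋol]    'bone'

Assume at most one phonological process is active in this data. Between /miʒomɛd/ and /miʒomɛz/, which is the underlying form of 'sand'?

/miʒomɛd/

In [miʒomɛd] and [miʒomɛzi] the final segment of 'sand' alternates: [d] ~ [z].
Compare 'name', with invariant [z] in [ŋorunaz] and [ŋorunazi]: an analysis with underlying /z/ and a rule producing [d] in isolation would wrongly predict alternation here too.
The alternation reflects intervocalic spirantization: voiced stops become fricatives between vowels. /d/ is underlying.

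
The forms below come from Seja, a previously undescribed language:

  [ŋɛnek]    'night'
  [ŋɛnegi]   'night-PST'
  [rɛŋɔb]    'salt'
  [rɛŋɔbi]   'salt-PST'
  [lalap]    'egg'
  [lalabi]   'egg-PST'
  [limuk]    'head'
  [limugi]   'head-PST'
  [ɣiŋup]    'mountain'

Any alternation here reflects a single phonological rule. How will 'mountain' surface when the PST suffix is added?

'egg' shows [p] ~ [b] at the end of the stem ([lalap] vs [lalabi]).
If /b/ were underlying and a rule turned it into [p] in isolation, 'salt' would also alternate; but it has [b] in both [rɛŋɔb] and [rɛŋɔbi].
So /p/ is underlying, and a rule of intervocalic voicing — voiceless stops become voiced between vowels — gives [b].
From [ɣiŋup] the stem 'mountain' is /ɣiŋup/; between vowels this yields [ɣiŋubi].

[ɣiŋubi]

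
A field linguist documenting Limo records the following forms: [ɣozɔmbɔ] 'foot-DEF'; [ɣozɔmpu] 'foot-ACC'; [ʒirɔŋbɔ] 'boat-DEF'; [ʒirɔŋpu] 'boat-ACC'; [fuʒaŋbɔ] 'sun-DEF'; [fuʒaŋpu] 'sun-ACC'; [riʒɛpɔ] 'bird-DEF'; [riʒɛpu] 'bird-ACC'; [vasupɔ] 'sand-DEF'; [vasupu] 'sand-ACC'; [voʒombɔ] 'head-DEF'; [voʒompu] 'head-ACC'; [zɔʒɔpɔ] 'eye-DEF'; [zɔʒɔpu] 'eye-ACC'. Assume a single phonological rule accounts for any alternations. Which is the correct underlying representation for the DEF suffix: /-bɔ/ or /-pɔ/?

/-bɔ/

The DEF suffix surfaces as [-bɔ] and [-pɔ], depending on the final segment of the stem.
By contrast the ACC suffix keeps its initial [p] throughout — that segment must be underlying.
The DEF suffix is therefore /-bɔ/ underlyingly, with post-vocalic devoicing: voiced stops become voiceless after a vowel.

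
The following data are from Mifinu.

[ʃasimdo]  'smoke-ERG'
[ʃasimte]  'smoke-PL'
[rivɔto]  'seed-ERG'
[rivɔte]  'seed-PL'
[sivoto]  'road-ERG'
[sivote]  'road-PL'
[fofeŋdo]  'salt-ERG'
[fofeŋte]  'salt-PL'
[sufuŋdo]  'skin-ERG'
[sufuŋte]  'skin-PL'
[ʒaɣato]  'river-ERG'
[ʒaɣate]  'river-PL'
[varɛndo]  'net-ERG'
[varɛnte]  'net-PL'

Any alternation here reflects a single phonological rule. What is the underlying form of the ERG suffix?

The ERG suffix surfaces as [-do] and [-to], depending on the final segment of the stem.
By contrast the PL suffix keeps its initial [t] throughout — that segment must be underlying.
So the underlying form is /-do/, and voiced stops become voiceless after a vowel.

/-do/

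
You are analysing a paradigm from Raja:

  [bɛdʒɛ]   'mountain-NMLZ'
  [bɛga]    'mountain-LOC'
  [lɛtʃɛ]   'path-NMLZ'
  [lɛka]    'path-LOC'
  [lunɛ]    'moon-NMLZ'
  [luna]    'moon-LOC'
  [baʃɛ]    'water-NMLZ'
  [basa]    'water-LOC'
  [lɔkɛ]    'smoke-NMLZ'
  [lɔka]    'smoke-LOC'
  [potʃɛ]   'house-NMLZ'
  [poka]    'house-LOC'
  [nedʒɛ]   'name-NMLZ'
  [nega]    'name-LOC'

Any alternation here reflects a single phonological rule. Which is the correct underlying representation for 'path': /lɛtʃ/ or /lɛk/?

/lɛtʃ/

The root 'path' surfaces as [lɛtʃɛ] and [lɛka], with a stem-final [tʃ] ~ [k] alternation.
If /k/ were underlying and a rule turned it into [tʃ] before the NMLZ suffix, 'smoke' would also alternate; but it has [k] in both [lɔkɛ] and [lɔka].
The underlying segment must be /tʃ/; palato-alveolar /tʃ/, /dʒ/ and /ʃ/ become [k], [g] and [s] when no front vowel follows, yielding [k] there.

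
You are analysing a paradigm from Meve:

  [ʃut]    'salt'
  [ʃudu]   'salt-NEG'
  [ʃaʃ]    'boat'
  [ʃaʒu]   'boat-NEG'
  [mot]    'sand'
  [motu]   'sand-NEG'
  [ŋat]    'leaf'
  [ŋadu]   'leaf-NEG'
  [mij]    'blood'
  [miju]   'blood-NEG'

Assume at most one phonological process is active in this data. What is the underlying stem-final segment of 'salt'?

/d/

'salt' shows [t] ~ [d] at the end of the stem ([ʃut] vs [ʃudu]).
If /t/ were underlying and a rule turned it into [d] before the NEG suffix, 'sand' would also alternate; but it has [t] in both [mot] and [motu].
So /d/ is underlying, and a rule of word-final obstruent devoicing — voiced obstruents become voiceless word-finally — gives [t].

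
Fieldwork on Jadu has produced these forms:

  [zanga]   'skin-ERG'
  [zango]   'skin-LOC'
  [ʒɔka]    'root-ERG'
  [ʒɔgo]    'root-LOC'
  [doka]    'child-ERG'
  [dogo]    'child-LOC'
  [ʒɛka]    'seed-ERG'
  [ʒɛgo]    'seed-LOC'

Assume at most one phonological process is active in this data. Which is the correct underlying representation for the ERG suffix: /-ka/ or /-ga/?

The ERG morpheme has two allomorphs, [-ga] and [-ka].
By contrast the LOC suffix keeps its initial [g] throughout — that segment must be underlying.
So the underlying form is /-ka/, and voiceless stops become voiced after a nasal.

/-ka/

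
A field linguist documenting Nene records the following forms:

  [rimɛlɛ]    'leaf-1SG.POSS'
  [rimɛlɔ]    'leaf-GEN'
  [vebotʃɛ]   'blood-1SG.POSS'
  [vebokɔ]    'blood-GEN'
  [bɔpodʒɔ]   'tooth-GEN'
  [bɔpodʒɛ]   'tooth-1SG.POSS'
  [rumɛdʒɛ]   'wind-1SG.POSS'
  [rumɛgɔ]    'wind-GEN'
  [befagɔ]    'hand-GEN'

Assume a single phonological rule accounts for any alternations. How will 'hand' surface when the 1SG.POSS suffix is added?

In [rumɛdʒɛ] and [rumɛgɔ] the final segment of 'wind' alternates: [dʒ] ~ [g].
The stem 'tooth' ([bɔpodʒɛ], [bɔpodʒɔ]) shows [dʒ] unchanged in both environments, so [dʒ] cannot be basic with [g] derived before the GEN suffix.
The underlying segment must be /g/; /k/ and /g/ become palato-alveolar [tʃ] and [dʒ] before a front vowel, yielding [dʒ] there.
From [befagɔ] the stem 'hand' is /befag/; before a front vowel this yields [befadʒɛ].

[befadʒɛ]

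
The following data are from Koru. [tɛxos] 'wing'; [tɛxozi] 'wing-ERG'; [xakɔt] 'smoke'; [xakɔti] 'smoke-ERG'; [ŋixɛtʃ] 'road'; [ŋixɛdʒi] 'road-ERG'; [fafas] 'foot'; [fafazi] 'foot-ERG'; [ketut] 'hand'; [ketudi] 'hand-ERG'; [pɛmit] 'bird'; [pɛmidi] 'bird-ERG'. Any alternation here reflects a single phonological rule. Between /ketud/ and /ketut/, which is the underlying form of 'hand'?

In [ketut] and [ketudi] the final segment of 'hand' alternates: [t] ~ [d].
But 'smoke' keeps [t] in both environments ([xakɔt], [xakɔti]), so there is no rule changing /t/ to [d] before the ERG suffix.
Therefore /d/ is basic and [t] is derived by word-final obstruent devoicing (voiced obstruents become voiceless word-finally).

/ketud/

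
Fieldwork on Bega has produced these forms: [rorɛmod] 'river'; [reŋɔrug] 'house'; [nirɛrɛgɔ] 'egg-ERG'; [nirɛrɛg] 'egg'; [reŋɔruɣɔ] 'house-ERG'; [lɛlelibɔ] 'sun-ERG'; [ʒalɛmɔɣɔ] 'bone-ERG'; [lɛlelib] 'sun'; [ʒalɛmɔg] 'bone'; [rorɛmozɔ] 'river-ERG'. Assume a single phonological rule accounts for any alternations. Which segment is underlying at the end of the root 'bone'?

'bone' shows [g] ~ [ɣ] at the end of the stem ([ʒalɛmɔg] vs [ʒalɛmɔɣɔ]).
The stem 'egg' ([nirɛrɛg], [nirɛrɛgɔ]) shows [g] unchanged in both environments, so [g] cannot be basic with [ɣ] derived before the ERG suffix.
The underlying segment must be /ɣ/; voiced fricatives become stops word-finally, yielding [g] there.

/ɣ/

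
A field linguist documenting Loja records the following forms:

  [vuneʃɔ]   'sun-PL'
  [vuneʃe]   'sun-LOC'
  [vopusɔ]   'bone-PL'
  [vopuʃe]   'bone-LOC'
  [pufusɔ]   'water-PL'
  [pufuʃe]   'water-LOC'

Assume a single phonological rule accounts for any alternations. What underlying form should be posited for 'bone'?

/vopus/

The root 'bone' surfaces as [vopusɔ] and [vopuʃe], with a stem-final [s] ~ [ʃ] alternation.
The stem 'sun' ([vuneʃɔ], [vuneʃe]) shows [ʃ] unchanged in both environments, so [ʃ] cannot be basic with [s] derived before the PL suffix.
The alternation reflects palatalization before a front vowel: /s/ becomes palato-alveolar [ʃ] before a front vowel. /s/ is underlying.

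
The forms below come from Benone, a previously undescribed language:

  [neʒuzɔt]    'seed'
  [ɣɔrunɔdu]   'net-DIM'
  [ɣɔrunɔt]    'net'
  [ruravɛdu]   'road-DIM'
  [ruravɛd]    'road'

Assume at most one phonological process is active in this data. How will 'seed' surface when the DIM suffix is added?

[neʒuzɔdu]

'net' shows [d] ~ [t] at the end of the stem ([ɣɔrunɔdu] vs [ɣɔrunɔt]).
The stem 'road' ([ruravɛdu], [ruravɛd]) shows [d] unchanged in both environments, so [d] cannot be basic with [t] derived in isolation.
The underlying segment must be /t/; voiceless stops become voiced between vowels, yielding [d] there.
The one attested form of 'seed', [neʒuzɔt], shows underlying /neʒuzɔt/. Applying the same rule between vowels gives [neʒuzɔdu].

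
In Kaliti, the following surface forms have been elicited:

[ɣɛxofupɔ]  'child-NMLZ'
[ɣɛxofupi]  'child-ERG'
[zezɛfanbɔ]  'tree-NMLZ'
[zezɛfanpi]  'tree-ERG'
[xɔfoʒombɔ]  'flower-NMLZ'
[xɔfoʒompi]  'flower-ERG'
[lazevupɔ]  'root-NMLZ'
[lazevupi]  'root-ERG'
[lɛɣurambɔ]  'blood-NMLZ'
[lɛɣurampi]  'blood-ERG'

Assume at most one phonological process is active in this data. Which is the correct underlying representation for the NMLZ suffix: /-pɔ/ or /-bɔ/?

/-bɔ/

The NMLZ suffix surfaces as [-bɔ] and [-pɔ], depending on the final segment of the stem.
By contrast the ERG suffix keeps its initial [p] throughout — that segment must be underlying.
So the underlying form is /-bɔ/, and voiced stops become voiceless after a vowel.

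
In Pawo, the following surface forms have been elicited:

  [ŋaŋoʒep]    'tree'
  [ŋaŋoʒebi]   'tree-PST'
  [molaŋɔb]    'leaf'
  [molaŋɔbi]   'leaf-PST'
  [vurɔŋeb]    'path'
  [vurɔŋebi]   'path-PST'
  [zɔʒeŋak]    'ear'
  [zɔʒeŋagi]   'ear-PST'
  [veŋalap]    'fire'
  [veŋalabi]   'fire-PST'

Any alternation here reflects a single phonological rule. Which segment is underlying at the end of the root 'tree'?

/p/

In [ŋaŋoʒep] and [ŋaŋoʒebi] the final segment of 'tree' alternates: [p] ~ [b].
The stem 'path' ([vurɔŋeb], [vurɔŋebi]) shows [b] unchanged in both environments, so [b] cannot be basic with [p] derived in isolation.
The alternation reflects intervocalic voicing: voiceless stops become voiced between vowels. /p/ is underlying.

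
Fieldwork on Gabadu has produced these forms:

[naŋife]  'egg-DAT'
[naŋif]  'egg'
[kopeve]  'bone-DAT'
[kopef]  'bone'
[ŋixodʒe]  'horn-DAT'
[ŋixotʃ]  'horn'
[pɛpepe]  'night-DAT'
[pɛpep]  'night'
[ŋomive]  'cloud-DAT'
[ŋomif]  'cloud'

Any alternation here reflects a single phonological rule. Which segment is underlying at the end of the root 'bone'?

/v/

The root 'bone' surfaces as [kopeve] and [kopef], with a stem-final [v] ~ [f] alternation.
But 'egg' keeps [f] in both environments ([naŋife], [naŋif]), so there is no rule changing /f/ to [v] before the DAT suffix.
So /v/ is underlying, and a rule of word-final obstruent devoicing — voiced obstruents become voiceless word-finally — gives [f].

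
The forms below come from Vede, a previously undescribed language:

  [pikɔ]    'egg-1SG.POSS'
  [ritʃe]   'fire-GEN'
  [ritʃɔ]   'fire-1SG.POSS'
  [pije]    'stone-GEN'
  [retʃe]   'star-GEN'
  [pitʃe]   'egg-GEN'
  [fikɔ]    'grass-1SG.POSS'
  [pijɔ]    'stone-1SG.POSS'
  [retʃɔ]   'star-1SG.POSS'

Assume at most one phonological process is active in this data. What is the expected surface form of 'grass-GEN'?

[fitʃe]

The stem for 'egg' ends in [tʃ] in [pitʃe] but [k] in [pikɔ].
If /tʃ/ were underlying and a rule turned it into [k] before the 1SG.POSS suffix, 'star' would also alternate; but it has [tʃ] in both [retʃe] and [retʃɔ].
The alternation reflects palatalization before a front vowel: /k/ becomes palato-alveolar [tʃ] before a front vowel. /k/ is underlying.
The one attested form of 'grass', [fikɔ], shows underlying /fik/. Applying the same rule before a front vowel gives [fitʃe].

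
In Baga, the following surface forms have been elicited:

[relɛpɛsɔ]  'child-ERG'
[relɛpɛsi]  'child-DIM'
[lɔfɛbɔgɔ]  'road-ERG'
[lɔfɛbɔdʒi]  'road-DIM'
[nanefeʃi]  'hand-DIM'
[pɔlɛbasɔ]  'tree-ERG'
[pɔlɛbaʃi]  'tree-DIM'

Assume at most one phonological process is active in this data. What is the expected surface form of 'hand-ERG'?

'tree' shows [s] ~ [ʃ] at the end of the stem ([pɔlɛbasɔ] vs [pɔlɛbaʃi]).
But 'child' keeps [s] in both environments ([relɛpɛsɔ], [relɛpɛsi]), so there is no rule changing /s/ to [ʃ] before the DIM suffix.
So /ʃ/ is underlying, and a rule of depalatalization — palato-alveolar /dʒ/ and /ʃ/ become [g] and [s] when no front vowel follows — gives [s].
From [nanefeʃi] the stem 'hand' is /nanefeʃ/; when no front vowel follows this yields [nanefesɔ].

[nanefesɔ]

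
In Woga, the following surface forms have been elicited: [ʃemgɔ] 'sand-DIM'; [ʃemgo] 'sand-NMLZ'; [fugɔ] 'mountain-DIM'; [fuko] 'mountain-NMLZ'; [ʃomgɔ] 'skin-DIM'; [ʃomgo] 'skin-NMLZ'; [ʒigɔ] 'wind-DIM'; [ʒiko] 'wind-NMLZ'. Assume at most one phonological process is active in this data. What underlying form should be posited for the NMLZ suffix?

/-ko/

The NMLZ morpheme has two allomorphs, [-go] and [-ko].
The DIM suffix, which begins with [g], is invariant after every stem; so [g] is not altered by any rule here.
So the underlying form is /-ko/, and voiceless stops become voiced after a nasal.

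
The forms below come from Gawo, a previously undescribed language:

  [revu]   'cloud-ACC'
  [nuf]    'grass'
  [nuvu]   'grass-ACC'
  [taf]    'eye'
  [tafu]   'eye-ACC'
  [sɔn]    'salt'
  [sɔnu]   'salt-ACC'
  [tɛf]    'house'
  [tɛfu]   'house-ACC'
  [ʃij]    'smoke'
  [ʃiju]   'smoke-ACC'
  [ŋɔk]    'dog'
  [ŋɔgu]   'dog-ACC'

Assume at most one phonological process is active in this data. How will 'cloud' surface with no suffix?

[ref]

The stem for 'grass' ends in [f] in [nuf] but [v] in [nuvu].
But 'eye' keeps [f] in both environments ([taf], [tafu]), so there is no rule changing /f/ to [v] before the ACC suffix.
So /v/ is underlying, and a rule of word-final obstruent devoicing — voiced obstruents become voiceless word-finally — gives [f].
From [revu] the stem 'cloud' is /rev/; word-finally this yields [ref].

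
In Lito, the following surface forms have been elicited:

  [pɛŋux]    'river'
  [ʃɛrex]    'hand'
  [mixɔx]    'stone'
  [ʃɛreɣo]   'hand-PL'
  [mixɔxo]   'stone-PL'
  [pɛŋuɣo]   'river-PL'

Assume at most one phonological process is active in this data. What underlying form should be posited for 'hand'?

/ʃɛreɣ/

The root 'hand' surfaces as [ʃɛreɣo] and [ʃɛrex], with a stem-final [ɣ] ~ [x] alternation.
The stem 'stone' ([mixɔxo], [mixɔx]) shows [x] unchanged in both environments, so [x] cannot be basic with [ɣ] derived before the PL suffix.
So /ɣ/ is underlying, and a rule of word-final obstruent devoicing — voiced obstruents become voiceless word-finally — gives [x].
Hence 'hand' is /ʃɛreɣ/ underlyingly.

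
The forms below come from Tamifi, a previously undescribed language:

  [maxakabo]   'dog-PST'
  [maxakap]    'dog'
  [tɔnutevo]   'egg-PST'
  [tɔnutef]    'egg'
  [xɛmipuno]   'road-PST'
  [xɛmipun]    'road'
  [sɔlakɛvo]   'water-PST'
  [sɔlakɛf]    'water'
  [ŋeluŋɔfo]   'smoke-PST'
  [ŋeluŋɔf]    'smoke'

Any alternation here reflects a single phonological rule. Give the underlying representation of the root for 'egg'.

/tɔnutev/

In [tɔnutevo] and [tɔnutef] the final segment of 'egg' alternates: [v] ~ [f].
The stem 'smoke' ([ŋeluŋɔfo], [ŋeluŋɔf]) shows [f] unchanged in both environments, so [f] cannot be basic with [v] derived before the PST suffix.
Therefore /v/ is basic and [f] is derived by word-final obstruent devoicing (voiced obstruents become voiceless word-finally).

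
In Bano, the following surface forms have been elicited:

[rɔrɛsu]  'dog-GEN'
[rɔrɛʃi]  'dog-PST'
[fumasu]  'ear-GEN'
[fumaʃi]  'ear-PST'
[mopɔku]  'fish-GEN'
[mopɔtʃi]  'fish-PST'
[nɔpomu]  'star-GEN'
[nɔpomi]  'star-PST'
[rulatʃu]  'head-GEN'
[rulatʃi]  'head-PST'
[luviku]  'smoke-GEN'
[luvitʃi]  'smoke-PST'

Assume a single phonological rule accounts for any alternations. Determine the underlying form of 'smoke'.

/luvik/

In [luviku] and [luvitʃi] the final segment of 'smoke' alternates: [k] ~ [tʃ].
But 'head' keeps [tʃ] in both environments ([rulatʃu], [rulatʃi]), so there is no rule changing /tʃ/ to [k] before the GEN suffix.
The underlying segment must be /k/; /k/ and /s/ become palato-alveolar [tʃ] and [ʃ] before a front vowel, yielding [tʃ] there.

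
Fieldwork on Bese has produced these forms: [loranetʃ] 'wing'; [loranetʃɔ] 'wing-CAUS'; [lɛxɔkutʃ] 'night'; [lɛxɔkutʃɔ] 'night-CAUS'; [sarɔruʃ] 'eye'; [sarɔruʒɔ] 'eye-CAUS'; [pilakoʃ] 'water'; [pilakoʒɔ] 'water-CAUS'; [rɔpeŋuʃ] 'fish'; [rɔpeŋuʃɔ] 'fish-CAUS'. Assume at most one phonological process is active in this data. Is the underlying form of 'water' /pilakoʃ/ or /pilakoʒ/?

/pilakoʒ/

In [pilakoʃ] and [pilakoʒɔ] the final segment of 'water' alternates: [ʃ] ~ [ʒ].
Compare 'fish', with invariant [ʃ] in [rɔpeŋuʃ] and [rɔpeŋuʃɔ]: an analysis with underlying /ʃ/ and a rule producing [ʒ] before the CAUS suffix would wrongly predict alternation here too.
Therefore /ʒ/ is basic and [ʃ] is derived by word-final obstruent devoicing (voiced obstruents become voiceless word-finally).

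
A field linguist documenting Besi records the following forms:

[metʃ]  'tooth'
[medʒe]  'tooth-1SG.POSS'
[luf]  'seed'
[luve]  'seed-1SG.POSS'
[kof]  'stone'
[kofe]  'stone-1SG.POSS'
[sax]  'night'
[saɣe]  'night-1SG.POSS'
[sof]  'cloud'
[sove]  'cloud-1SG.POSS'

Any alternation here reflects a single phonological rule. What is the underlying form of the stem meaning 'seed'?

/luv/

'seed' shows [f] ~ [v] at the end of the stem ([luf] vs [luve]).
If /f/ were underlying and a rule turned it into [v] before the 1SG.POSS suffix, 'stone' would also alternate; but it has [f] in both [kof] and [kofe].
The underlying segment must be /v/; voiced obstruents become voiceless word-finally, yielding [f] there.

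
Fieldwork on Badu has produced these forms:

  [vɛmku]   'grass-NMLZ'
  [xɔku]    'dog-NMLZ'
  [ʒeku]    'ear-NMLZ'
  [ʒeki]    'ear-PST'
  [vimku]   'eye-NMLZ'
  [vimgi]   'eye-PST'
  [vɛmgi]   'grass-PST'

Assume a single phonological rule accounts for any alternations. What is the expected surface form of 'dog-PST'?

[xɔki]

The PST morpheme has two allomorphs, [-gi] and [-ki].
By contrast the NMLZ suffix keeps its initial [k] throughout — that segment must be underlying.
So the underlying form is /-gi/, and voiced stops become voiceless after a vowel.
After 'dog', which ends in a vowel, the suffix surfaces as [-ki], giving [xɔki].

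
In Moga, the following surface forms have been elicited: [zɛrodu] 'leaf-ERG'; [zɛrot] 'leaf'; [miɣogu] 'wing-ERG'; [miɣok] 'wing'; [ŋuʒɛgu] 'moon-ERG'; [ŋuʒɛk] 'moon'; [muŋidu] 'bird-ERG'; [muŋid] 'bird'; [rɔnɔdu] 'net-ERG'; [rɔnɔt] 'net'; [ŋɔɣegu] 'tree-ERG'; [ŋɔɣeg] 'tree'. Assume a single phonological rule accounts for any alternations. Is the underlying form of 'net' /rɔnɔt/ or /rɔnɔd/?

/rɔnɔt/

In [rɔnɔdu] and [rɔnɔt] the final segment of 'net' alternates: [d] ~ [t].
But 'bird' keeps [d] in both environments ([muŋidu], [muŋid]), so there is no rule changing /d/ to [t] in isolation.
The alternation reflects intervocalic voicing: voiceless stops become voiced between vowels. /t/ is underlying.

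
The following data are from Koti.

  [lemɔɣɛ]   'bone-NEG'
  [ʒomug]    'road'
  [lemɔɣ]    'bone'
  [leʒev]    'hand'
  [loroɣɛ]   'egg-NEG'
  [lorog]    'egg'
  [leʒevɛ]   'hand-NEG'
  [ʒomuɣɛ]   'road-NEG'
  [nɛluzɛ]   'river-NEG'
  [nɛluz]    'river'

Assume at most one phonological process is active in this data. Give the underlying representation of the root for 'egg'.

'egg' shows [g] ~ [ɣ] at the end of the stem ([lorog] vs [loroɣɛ]).
Compare 'bone', with invariant [ɣ] in [lemɔɣ] and [lemɔɣɛ]: an analysis with underlying /ɣ/ and a rule producing [g] in isolation would wrongly predict alternation here too.
So /g/ is underlying, and a rule of intervocalic spirantization — voiced stops become fricatives between vowels — gives [ɣ].
So 'egg' = /lorog/.

/lorog/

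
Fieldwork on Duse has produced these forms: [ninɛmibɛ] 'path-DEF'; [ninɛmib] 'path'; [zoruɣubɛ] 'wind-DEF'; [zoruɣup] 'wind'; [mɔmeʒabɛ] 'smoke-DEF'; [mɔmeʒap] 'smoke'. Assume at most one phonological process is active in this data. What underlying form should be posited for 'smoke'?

'smoke' shows [b] ~ [p] at the end of the stem ([mɔmeʒabɛ] vs [mɔmeʒap]).
But 'path' keeps [b] in both environments ([ninɛmibɛ], [ninɛmib]), so there is no rule changing /b/ to [p] in isolation.
So /p/ is underlying, and a rule of intervocalic voicing — voiceless stops become voiced between vowels — gives [b].

/mɔmeʒap/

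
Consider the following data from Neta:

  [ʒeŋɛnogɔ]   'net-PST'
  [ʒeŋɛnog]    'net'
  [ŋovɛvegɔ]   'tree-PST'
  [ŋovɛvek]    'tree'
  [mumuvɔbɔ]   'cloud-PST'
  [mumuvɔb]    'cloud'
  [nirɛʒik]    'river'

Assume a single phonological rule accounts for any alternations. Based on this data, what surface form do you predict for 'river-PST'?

[nirɛʒigɔ]

The stem for 'tree' ends in [g] in [ŋovɛvegɔ] but [k] in [ŋovɛvek].
The stem 'net' ([ʒeŋɛnogɔ], [ʒeŋɛnog]) shows [g] unchanged in both environments, so [g] cannot be basic with [k] derived in isolation.
The alternation reflects intervocalic voicing: voiceless stops become voiced between vowels. /k/ is underlying.
The one attested form of 'river', [nirɛʒik], shows underlying /nirɛʒik/. Applying the same rule between vowels gives [nirɛʒigɔ].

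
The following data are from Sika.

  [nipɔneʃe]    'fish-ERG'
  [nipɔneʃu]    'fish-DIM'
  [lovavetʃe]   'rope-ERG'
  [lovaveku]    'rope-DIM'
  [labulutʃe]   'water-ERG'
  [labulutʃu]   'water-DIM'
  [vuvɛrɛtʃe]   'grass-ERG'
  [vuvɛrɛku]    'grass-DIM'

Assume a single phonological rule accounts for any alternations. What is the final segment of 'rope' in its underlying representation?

/k/

'rope' shows [tʃ] ~ [k] at the end of the stem ([lovavetʃe] vs [lovaveku]).
But 'water' keeps [tʃ] in both environments ([labulutʃe], [labulutʃu]), so there is no rule changing /tʃ/ to [k] before the DIM suffix.
So /k/ is underlying, and a rule of palatalization before a front vowel — /k/ becomes palato-alveolar [tʃ] before a front vowel — gives [tʃ].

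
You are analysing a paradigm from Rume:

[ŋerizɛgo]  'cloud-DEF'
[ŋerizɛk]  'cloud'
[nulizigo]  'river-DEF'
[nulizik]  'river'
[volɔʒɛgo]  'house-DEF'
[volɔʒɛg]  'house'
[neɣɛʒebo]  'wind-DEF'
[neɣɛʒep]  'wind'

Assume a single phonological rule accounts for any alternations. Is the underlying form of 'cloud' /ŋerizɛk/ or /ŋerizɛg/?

In [ŋerizɛgo] and [ŋerizɛk] the final segment of 'cloud' alternates: [g] ~ [k].
If /g/ were underlying and a rule turned it into [k] in isolation, 'house' would also alternate; but it has [g] in both [volɔʒɛgo] and [volɔʒɛg].
The alternation reflects intervocalic voicing: voiceless stops become voiced between vowels. /k/ is underlying.

/ŋerizɛk/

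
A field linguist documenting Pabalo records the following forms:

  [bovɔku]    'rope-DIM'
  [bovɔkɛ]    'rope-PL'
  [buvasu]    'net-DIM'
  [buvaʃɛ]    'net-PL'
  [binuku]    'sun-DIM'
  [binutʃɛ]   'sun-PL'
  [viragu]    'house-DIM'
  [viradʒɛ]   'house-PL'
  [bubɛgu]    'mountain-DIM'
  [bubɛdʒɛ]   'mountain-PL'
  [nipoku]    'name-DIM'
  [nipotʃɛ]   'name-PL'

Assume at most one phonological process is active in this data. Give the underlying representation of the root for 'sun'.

/binutʃ/

In [binuku] and [binutʃɛ] the final segment of 'sun' alternates: [k] ~ [tʃ].
Compare 'rope', with invariant [k] in [bovɔku] and [bovɔkɛ]: an analysis with underlying /k/ and a rule producing [tʃ] before the PL suffix would wrongly predict alternation here too.
So /tʃ/ is underlying, and a rule of depalatalization — palato-alveolar /tʃ/, /dʒ/ and /ʃ/ become [k], [g] and [s] when no front vowel follows — gives [k].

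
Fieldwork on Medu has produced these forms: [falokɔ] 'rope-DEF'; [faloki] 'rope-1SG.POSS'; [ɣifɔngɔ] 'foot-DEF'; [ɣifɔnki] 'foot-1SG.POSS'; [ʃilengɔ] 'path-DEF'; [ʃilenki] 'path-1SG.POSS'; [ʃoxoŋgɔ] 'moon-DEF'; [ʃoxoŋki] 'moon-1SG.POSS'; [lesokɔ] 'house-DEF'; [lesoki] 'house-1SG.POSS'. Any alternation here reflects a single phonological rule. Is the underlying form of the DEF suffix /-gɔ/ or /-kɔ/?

The DEF suffix surfaces as [-gɔ] and [-kɔ], depending on the final segment of the stem.
By contrast the 1SG.POSS suffix keeps its initial [k] throughout — that segment must be underlying.
So the underlying form is /-gɔ/, and voiced stops become voiceless after a vowel.

/-gɔ/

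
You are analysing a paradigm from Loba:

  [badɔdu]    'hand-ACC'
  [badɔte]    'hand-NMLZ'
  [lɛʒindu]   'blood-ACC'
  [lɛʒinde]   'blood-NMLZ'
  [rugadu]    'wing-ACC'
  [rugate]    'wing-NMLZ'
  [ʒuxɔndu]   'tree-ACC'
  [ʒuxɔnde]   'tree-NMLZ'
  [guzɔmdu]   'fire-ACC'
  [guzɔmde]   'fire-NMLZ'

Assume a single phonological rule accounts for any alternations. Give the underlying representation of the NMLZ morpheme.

/-te/

The NMLZ suffix surfaces as [-de] and [-te], depending on the final segment of the stem.
By contrast the ACC suffix keeps its initial [d] throughout — that segment must be underlying.
The NMLZ suffix is therefore /-te/ underlyingly, with post-nasal voicing: voiceless stops become voiced after a nasal.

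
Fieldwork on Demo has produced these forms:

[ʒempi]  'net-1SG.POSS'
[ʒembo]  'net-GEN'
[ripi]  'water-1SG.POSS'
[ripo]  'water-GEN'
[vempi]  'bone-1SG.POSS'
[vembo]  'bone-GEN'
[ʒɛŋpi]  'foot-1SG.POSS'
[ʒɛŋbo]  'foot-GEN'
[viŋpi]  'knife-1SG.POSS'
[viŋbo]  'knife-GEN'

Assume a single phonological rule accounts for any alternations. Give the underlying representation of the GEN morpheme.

/-bo/

The GEN morpheme has two allomorphs, [-bo] and [-po].
By contrast the 1SG.POSS suffix keeps its initial [p] throughout — that segment must be underlying.
So the underlying form is /-bo/, and voiced stops become voiceless after a vowel.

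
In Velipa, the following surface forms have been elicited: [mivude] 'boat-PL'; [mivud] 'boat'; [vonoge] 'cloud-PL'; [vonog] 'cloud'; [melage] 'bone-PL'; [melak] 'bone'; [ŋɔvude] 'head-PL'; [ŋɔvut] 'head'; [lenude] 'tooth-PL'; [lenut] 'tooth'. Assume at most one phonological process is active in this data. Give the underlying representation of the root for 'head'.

The stem for 'head' ends in [d] in [ŋɔvude] but [t] in [ŋɔvut].
The stem 'boat' ([mivude], [mivud]) shows [d] unchanged in both environments, so [d] cannot be basic with [t] derived in isolation.
Therefore /t/ is basic and [d] is derived by intervocalic voicing (voiceless stops become voiced between vowels).

/ŋɔvut/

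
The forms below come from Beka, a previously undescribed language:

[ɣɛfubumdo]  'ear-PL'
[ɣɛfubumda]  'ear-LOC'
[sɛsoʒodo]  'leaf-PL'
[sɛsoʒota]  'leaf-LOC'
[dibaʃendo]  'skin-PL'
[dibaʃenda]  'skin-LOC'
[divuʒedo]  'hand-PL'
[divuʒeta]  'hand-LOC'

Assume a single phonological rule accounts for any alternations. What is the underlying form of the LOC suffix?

The LOC morpheme has two allomorphs, [-da] and [-ta].
By contrast the PL suffix keeps its initial [d] throughout — that segment must be underlying.
So the underlying form is /-ta/, and voiceless stops become voiced after a nasal.

/-ta/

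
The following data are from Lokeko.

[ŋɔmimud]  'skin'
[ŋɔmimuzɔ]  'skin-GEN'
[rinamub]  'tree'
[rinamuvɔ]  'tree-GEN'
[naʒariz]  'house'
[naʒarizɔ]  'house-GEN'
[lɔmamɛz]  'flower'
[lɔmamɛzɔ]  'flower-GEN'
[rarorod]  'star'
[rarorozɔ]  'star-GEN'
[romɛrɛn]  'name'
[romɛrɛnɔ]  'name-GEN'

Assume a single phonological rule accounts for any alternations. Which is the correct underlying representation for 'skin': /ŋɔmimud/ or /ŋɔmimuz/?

/ŋɔmimud/

The root 'skin' surfaces as [ŋɔmimud] and [ŋɔmimuzɔ], with a stem-final [d] ~ [z] alternation.
If /z/ were underlying and a rule turned it into [d] in isolation, 'flower' would also alternate; but it has [z] in both [lɔmamɛz] and [lɔmamɛzɔ].
The alternation reflects intervocalic spirantization: voiced stops become fricatives between vowels. /d/ is underlying.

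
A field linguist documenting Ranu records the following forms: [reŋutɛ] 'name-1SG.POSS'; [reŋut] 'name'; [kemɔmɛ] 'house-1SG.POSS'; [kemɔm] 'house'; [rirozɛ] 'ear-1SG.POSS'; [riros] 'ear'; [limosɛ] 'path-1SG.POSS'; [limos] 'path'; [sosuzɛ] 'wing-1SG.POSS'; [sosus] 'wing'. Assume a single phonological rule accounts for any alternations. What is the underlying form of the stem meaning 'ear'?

/riroz/

The root 'ear' surfaces as [rirozɛ] and [riros], with a stem-final [z] ~ [s] alternation.
The stem 'path' ([limosɛ], [limos]) shows [s] unchanged in both environments, so [s] cannot be basic with [z] derived before the 1SG.POSS suffix.
The underlying segment must be /z/; voiced obstruents become voiceless word-finally, yielding [s] there.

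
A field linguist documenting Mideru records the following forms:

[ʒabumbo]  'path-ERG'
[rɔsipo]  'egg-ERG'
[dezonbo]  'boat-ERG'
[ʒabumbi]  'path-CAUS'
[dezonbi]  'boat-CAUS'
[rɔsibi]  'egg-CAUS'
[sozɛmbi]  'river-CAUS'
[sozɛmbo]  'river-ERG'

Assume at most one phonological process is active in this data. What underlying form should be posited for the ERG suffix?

/-po/

The ERG morpheme has two allomorphs, [-bo] and [-po].
By contrast the CAUS suffix keeps its initial [b] throughout — that segment must be underlying.
So the underlying form is /-po/, and voiceless stops become voiced after a nasal.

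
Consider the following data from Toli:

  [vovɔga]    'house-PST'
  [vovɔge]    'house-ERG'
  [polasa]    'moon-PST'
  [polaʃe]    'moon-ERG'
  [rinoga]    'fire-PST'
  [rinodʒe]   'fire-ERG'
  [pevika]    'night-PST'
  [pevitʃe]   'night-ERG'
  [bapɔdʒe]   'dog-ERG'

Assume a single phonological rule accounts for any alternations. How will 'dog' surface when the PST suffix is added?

[bapɔga]

The root 'fire' surfaces as [rinoga] and [rinodʒe], with a stem-final [g] ~ [dʒ] alternation.
But 'house' keeps [g] in both environments ([vovɔga], [vovɔge]), so there is no rule changing /g/ to [dʒ] before the ERG suffix.
So /dʒ/ is underlying, and a rule of depalatalization — palato-alveolar /tʃ/, /dʒ/ and /ʃ/ become [k], [g] and [s] when no front vowel follows — gives [g].
From [bapɔdʒe] the stem 'dog' is /bapɔdʒ/; when no front vowel follows this yields [bapɔga].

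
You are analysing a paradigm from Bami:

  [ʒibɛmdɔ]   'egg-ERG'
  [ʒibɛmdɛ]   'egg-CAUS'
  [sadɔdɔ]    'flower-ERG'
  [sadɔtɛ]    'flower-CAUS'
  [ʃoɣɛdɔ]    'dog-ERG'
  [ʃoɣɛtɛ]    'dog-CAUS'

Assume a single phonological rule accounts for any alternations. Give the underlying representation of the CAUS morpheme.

/-tɛ/

The CAUS suffix surfaces as [-dɛ] and [-tɛ], depending on the final segment of the stem.
By contrast the ERG suffix keeps its initial [d] throughout — that segment must be underlying.
The CAUS suffix is therefore /-tɛ/ underlyingly, with post-nasal voicing: voiceless stops become voiced after a nasal.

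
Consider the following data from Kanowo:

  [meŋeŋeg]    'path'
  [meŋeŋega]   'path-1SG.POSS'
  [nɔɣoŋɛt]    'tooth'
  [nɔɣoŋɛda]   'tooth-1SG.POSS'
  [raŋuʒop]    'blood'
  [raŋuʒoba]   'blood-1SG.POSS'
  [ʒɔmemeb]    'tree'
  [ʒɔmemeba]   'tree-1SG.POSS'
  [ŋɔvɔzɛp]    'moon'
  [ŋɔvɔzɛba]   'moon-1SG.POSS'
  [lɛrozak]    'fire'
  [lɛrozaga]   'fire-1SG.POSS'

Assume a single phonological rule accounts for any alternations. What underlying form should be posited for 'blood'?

The stem for 'blood' ends in [p] in [raŋuʒop] but [b] in [raŋuʒoba].
Compare 'tree', with invariant [b] in [ʒɔmemeb] and [ʒɔmemeba]: an analysis with underlying /b/ and a rule producing [p] in isolation would wrongly predict alternation here too.
The underlying segment must be /p/; voiceless stops become voiced between vowels, yielding [b] there.

/raŋuʒop/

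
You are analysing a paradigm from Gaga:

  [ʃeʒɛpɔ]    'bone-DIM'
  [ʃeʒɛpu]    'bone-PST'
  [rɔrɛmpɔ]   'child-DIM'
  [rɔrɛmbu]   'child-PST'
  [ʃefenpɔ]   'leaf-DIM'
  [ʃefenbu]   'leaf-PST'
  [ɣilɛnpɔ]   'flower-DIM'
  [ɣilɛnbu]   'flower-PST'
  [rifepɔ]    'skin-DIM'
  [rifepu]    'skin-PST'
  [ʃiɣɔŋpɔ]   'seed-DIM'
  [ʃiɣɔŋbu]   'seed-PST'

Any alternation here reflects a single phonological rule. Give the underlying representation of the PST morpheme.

The PST morpheme has two allomorphs, [-bu] and [-pu].
The DIM suffix, which begins with [p], is invariant after every stem; so [p] is not altered by any rule here.
The PST suffix is therefore /-bu/ underlyingly, with post-vocalic devoicing: voiced stops become voiceless after a vowel.

/-bu/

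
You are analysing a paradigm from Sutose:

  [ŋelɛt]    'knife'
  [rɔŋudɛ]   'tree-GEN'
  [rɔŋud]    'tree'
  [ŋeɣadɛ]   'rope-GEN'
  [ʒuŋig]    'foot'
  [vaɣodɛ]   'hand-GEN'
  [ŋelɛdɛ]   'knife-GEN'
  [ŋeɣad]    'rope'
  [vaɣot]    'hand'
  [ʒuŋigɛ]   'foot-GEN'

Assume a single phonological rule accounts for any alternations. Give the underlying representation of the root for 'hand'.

/vaɣot/

The root 'hand' surfaces as [vaɣot] and [vaɣodɛ], with a stem-final [t] ~ [d] alternation.
But 'rope' keeps [d] in both environments ([ŋeɣad], [ŋeɣadɛ]), so there is no rule changing /d/ to [t] in isolation.
So /t/ is underlying, and a rule of intervocalic voicing — voiceless stops become voiced between vowels — gives [d].
Hence 'hand' is /vaɣot/ underlyingly.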